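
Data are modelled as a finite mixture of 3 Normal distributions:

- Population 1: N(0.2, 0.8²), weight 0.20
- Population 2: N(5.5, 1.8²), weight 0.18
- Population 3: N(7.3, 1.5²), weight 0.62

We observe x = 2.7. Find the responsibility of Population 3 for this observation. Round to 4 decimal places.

0.1058

The responsibility of component k is π_k f_k(x) divided by Σ_j π_j f_j(x).
Evaluate each component's likelihood at the observed value:
  L_1 = (1/(0.8·√(2π)))·exp(−(2.7−0.2)²/(2·0.8²)) = 0.498678·exp(-4.88281) = 0.00377782
  L_2 = (1/(1.8·√(2π)))·exp(−(2.7−5.5)²/(2·1.8²)) = 0.221635·exp(-1.20988) = 0.066099
  L_3 = (1/(1.5·√(2π)))·exp(−(2.7−7.3)²/(2·1.5²)) = 0.265962·exp(-4.70222) = 0.00241362
Prior × likelihood for each component:
  π_1·L_1 = 0.20 × 0.00377782 = 0.000755565
  π_2·L_2 = 0.18 × 0.066099 = 0.0118978
  π_3·L_3 = 0.62 × 0.00241362 = 0.00149645
Marginal: 0.000755565 + 0.0118978 + 0.00149645 = 0.0141498
P(Population 3 | the observation) = 0.00149645 / 0.0141498 ≈ 0.1058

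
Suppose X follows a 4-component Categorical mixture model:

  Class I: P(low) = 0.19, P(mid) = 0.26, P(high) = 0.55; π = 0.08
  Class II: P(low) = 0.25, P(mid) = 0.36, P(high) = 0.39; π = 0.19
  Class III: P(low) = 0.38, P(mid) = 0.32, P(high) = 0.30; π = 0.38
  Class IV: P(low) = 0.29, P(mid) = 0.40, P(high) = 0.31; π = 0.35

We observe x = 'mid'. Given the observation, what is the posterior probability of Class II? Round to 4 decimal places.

By Bayes' theorem, P(k | x) = w_k f_k(x) / Σ_j w_j f_j(x).
Evaluate each component's likelihood at the observed value:
  f_I = P(mid | comp) = 0.26
  f_II = P(mid | comp) = 0.36
  f_III = P(mid | comp) = 0.32
  f_IV = P(mid | comp) = 0.40
Prior × likelihood for each component:
  w_I·f_I = 0.08 × 0.26 = 0.0208
  w_II·f_II = 0.19 × 0.36 = 0.0684
  w_III·f_III = 0.38 × 0.32 = 0.1216
  w_IV·f_IV = 0.35 × 0.4 = 0.14
Sum: 0.0208 + 0.0684 + 0.1216 + 0.14 = 0.3508
P(Class II | data) = 0.0684 / 0.3508 ≈ 0.1950

0.1950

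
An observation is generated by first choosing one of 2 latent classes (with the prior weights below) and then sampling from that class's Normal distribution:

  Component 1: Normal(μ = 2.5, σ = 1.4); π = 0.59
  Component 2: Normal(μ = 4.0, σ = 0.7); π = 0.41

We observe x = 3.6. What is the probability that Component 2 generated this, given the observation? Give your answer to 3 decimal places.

0.616

Posterior ∝ prior × likelihood, so P(k | x) ∝ π_k f_k(x); normalise over all components.
Evaluate each component's likelihood at the observed value:
  L_1 = (1/(1.4·√(2π)))·exp(−(3.6−2.5)²/(2·1.4²)) = 0.284959·exp(-0.30867) = 0.20928
  L_2 = (1/(0.7·√(2π)))·exp(−(3.6−4.0)²/(2·0.7²)) = 0.569918·exp(-0.16327) = 0.484068
Prior × likelihood for each component:
  π_1·L_1 = 0.59 × 0.20928 = 0.123475
  π_2·L_2 = 0.41 × 0.484068 = 0.198468
Marginal: 0.123475 + 0.198468 = 0.321943
Responsibility of Component 2: 0.198468 / 0.321943 ≈ 0.616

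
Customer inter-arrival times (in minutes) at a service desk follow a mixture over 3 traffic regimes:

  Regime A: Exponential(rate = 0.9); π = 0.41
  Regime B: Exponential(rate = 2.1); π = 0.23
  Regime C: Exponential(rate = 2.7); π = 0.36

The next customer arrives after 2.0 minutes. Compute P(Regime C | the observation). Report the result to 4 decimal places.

P(component k | x) = π_k·f_k(x) / marginal(x), where marginal(x) = Σ_j π_j·f_j(x).
Component likelihoods at x = 2.0 minutes:
  f_A = 0.9·e^(−0.9·2.0) = 0.9·e^(−1.8000) = 0.148769
  f_B = 2.1·e^(−2.1·2.0) = 2.1·e^(−4.2000) = 0.0314907
  f_C = 2.7·e^(−2.7·2.0) = 2.7·e^(−5.4000) = 0.0121948
Unnormalised posteriors:
  π_A·f_A = 0.41 × 0.148769 = 0.0609953
  π_B·f_B = 0.23 × 0.0314907 = 0.00724286
  π_C·f_C = 0.36 × 0.0121948 = 0.00439012
Denominator: 0.0609953 + 0.00724286 + 0.00439012 = 0.0726283
P(Regime C | data) ≈ 0.0604

0.0604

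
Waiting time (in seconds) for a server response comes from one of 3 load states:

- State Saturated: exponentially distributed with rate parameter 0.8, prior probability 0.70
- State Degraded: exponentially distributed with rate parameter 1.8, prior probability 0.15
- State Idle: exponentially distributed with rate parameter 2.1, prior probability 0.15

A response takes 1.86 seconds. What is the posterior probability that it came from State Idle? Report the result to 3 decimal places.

The responsibility of component k is w_k f_k(x) divided by Σ_j w_j f_j(x).
Evaluate each component's likelihood at the observed value:
  L_Saturated = 0.8·e^(−0.8·1.86) = 0.8·e^(−1.4880) = 0.180659
  L_Degraded = 1.8·e^(−1.8·1.86) = 1.8·e^(−3.3480) = 0.0632783
  L_Idle = 2.1·e^(−2.1·1.86) = 2.1·e^(−3.9060) = 0.0422537
Unnormalised posteriors:
  w_Saturated·L_Saturated = 0.70 × 0.180659 = 0.126461
  w_Degraded·L_Degraded = 0.15 × 0.0632783 = 0.00949174
  w_Idle·L_Idle = 0.15 × 0.0422537 = 0.00633806
Denominator: 0.126461 + 0.00949174 + 0.00633806 = 0.142291
So the posterior for State Idle is 0.00633806 / 0.142291 ≈ 0.045.

0.045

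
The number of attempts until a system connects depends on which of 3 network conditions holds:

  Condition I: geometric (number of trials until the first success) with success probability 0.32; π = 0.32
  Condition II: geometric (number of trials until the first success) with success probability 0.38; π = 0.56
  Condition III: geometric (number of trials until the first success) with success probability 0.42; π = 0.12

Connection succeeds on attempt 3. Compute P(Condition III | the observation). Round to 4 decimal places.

0.1160

The responsibility of component k is w_k f_k(x) divided by Σ_j w_j f_j(x).
Evaluate each component's likelihood at the observed value:
  p_I = 0.32·(1−0.32)^2 = 0.32·0.4624 = 0.147968
  p_II = 0.38·(1−0.38)^2 = 0.38·0.3844 = 0.146072
  p_III = 0.42·(1−0.42)^2 = 0.42·0.3364 = 0.141288
Unnormalised posteriors:
  w_I·p_I = 0.32 × 0.147968 = 0.0473498
  w_II·p_II = 0.56 × 0.146072 = 0.0818003
  w_III·p_III = 0.12 × 0.141288 = 0.0169546
Sum: 0.0473498 + 0.0818003 + 0.0169546 = 0.146105
Responsibility of Condition III: 0.0169546 / 0.146105 ≈ 0.1160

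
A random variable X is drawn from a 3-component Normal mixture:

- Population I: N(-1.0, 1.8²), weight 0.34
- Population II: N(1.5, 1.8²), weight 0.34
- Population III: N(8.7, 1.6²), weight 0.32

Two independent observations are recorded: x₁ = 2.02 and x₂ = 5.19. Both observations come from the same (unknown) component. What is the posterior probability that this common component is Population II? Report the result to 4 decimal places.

0.9942

Apply Bayes' rule: the posterior for each component is proportional to its prior times its likelihood at x.
Since both observations come from the same component, the likelihood for component k is f_k(x₁)·f_k(x₂).
  f_I = [(1/(1.8·√(2π)))·exp(−(2.02−-1.0)²/(2·1.8²)) = 0.221635·exp(-1.40747) = 0.0542477] × [0.000599327] = 3.25121e-05
  f_II = [(1/(1.8·√(2π)))·exp(−(2.02−1.5)²/(2·1.8²)) = 0.221635·exp(-0.04173) = 0.212576] × [0.0271067] = 0.00576224
  f_III = [(1/(1.6·√(2π)))·exp(−(2.02−8.7)²/(2·1.6²)) = 0.249339·exp(-8.71531) = 4.09051e-05] × [0.0224781] = 9.19472e-07
Multiply by the mixture weights:
  w_I·f_I = 0.34 × 3.25121e-05 = 1.10541e-05
  w_II·f_II = 0.34 × 0.00576224 = 0.00195916
  w_III·f_III = 0.32 × 9.19472e-07 = 2.94231e-07
Sum: 1.10541e-05 + 0.00195916 + 2.94231e-07 = 0.00197051
P(Population II | data) ≈ 0.9942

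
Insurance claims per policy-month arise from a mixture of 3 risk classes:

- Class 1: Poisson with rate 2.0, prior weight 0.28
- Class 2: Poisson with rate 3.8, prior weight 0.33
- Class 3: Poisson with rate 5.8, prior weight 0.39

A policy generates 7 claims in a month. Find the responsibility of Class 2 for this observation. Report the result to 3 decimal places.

Apply Bayes' rule: the posterior for each component is proportional to its prior times its likelihood at x.
Poisson probabilities:
  p_1 = e^(−2.0)·2.0^7/7! = 0.00343709
  p_2 = e^(−3.8)·3.8^7/7! = 0.050785
  p_3 = e^(−5.8)·5.8^7/7! = 0.132635
Prior × likelihood for each component:
  π_1·p_1 = 0.28 × 0.00343709 = 0.000962384
  π_2·p_2 = 0.33 × 0.050785 = 0.0167591
  π_3·p_3 = 0.39 × 0.132635 = 0.0517276
Denominator: 0.000962384 + 0.0167591 + 0.0517276 = 0.069449
P(Class 2 | the observation) = 0.0167591 / 0.069449 ≈ 0.241

0.241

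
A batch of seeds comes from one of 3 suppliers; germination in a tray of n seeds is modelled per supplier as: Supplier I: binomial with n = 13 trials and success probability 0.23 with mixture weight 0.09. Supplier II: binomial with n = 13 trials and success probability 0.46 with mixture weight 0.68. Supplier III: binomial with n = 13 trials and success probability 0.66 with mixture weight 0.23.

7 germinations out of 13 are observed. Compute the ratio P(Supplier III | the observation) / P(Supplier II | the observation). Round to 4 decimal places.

Posterior odds = (π_i f_i(x)) / (π_j f_j(x)); the normalising sum cancels.
Component likelihoods at x = 7 germinations out of 13:
  L_I = 0.0121775
  L_II = 0.185432
  L_III = 0.14461
Odds = (0.23/0.68) × (0.14461/0.185432) = 0.338235 × 0.779855 ≈ 0.2638

0.2638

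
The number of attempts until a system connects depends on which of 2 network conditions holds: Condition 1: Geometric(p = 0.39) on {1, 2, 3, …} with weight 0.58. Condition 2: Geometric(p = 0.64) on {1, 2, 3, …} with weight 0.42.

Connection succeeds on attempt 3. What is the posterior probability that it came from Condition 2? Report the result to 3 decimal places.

Apply Bayes' rule: the posterior for each component is proportional to its prior times its likelihood at x.
Geometric probabilities:
  L_1 = 0.145119
  L_2 = 0.082944
Unnormalised posteriors:
  π_1·L_1 = 0.58 × 0.145119 = 0.084169
  π_2·L_2 = 0.42 × 0.082944 = 0.0348365
Marginal: 0.084169 + 0.0348365 = 0.119006
P(Condition 2 | data) = 0.0348365 / 0.119006 ≈ 0.293

0.293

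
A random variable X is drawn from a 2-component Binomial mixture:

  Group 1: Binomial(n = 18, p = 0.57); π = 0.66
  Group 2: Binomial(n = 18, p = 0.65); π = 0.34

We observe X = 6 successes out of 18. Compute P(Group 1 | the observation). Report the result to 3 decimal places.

Posterior ∝ prior × likelihood, so P(k | x) ∝ w_k f_k(x); normalise over all components.
Evaluate each component's likelihood at the observed value:
  L_1 = C(18,6)·0.57^6·0.43^12 = 18564·0.0342964·3.99596e-05 = 0.0254415
  L_2 = C(18,6)·0.65^6·0.35^12 = 18564·0.0754189·3.37922e-06 = 0.00473117
Unnormalised posteriors:
  w_1·L_1 = 0.66 × 0.0254415 = 0.0167914
  w_2·L_2 = 0.34 × 0.00473117 = 0.0016086
Sum: 0.0167914 + 0.0016086 = 0.0184
So the posterior for Group 1 is 0.0167914 / 0.0184 ≈ 0.913.

0.913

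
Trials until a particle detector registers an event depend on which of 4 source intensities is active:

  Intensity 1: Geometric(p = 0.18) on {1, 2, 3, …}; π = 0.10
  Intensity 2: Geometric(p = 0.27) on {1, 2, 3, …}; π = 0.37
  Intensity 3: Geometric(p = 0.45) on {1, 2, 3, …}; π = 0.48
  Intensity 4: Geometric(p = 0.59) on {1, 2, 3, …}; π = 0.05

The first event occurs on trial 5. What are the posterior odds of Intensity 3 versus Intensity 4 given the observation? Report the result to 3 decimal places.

Only the two components matter; the odds are (π_i f_i(x)) / (π_j f_j(x)).
Geometric probabilities:
  p_1 = 0.0813819
  p_2 = 0.0766753
  p_3 = 0.0411778
  p_4 = 0.016672
Posterior odds = (π_3·p_3) / (π_4·p_4) = (0.48·0.0411778) / (0.05·0.016672) = 0.0197654 / 0.000833599 ≈ 23.711

23.711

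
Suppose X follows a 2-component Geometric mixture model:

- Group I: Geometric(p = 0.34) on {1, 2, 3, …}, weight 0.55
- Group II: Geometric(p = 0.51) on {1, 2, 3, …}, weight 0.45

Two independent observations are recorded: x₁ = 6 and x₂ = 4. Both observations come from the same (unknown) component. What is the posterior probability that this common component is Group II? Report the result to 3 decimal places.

P(component k | x) = π_k·f_k(x) / marginal(x), where marginal(x) = Σ_j π_j·f_j(x).
Since both observations come from the same component, the likelihood for component k is f_k(x₁)·f_k(x₂).
  L_I = [0.34·(1−0.34)^5 = 0.34·0.125233 = 0.0425793] × [0.0977486] = 0.00416207
  L_II = [0.51·(1−0.51)^5 = 0.51·0.0282475 = 0.0144062] × [0.060001] = 0.000864389
Unnormalised posteriors:
  π_I·L_I = 0.55 × 0.00416207 = 0.00228914
  π_II·L_II = 0.45 × 0.000864389 = 0.000388975
Normaliser: 0.00228914 + 0.000388975 = 0.00267811
Responsibility of Group II: 0.000388975 / 0.00267811 ≈ 0.145

0.145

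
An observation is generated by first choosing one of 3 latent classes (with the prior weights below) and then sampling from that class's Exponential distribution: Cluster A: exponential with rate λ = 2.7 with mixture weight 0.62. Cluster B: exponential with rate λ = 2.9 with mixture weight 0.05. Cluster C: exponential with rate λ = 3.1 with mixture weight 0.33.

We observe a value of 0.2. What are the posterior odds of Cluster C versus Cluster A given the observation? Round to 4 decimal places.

Only the two components matter; the odds are (π_i f_i(x)) / (π_j f_j(x)).
Exponential densities:
  L_A = 2.7·e^(−2.7·0.2) = 2.7·e^(−0.5400) = 1.57342
  L_B = 2.9·e^(−2.9·0.2) = 2.9·e^(−0.5800) = 1.62371
  L_C = 3.1·e^(−3.1·0.2) = 3.1·e^(−0.6200) = 1.66763
0.550317 / 0.975521 ≈ 0.5641

0.5641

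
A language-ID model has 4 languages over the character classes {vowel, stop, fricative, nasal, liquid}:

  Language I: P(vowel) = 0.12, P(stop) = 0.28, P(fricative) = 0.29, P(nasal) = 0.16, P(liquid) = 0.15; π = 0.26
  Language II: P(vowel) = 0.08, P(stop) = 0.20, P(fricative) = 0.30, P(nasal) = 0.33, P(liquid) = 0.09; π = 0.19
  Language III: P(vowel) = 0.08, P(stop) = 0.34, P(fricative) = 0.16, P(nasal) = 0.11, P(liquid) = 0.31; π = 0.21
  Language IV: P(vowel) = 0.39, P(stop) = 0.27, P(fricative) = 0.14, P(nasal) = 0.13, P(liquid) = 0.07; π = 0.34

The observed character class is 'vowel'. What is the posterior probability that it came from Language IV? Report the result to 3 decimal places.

The responsibility of component k is π_k f_k(x) divided by Σ_j π_j f_j(x).
Categorical probabilities:
  L_I = 0.12
  L_II = 0.08
  L_III = 0.08
  L_IV = 0.39
Multiply by the mixture weights:
  π_I·L_I = 0.26 × 0.12 = 0.0312
  π_II·L_II = 0.19 × 0.08 = 0.0152
  π_III·L_III = 0.21 × 0.08 = 0.0168
  π_IV·L_IV = 0.34 × 0.39 = 0.1326
Normaliser: 0.0312 + 0.0152 + 0.0168 + 0.1326 = 0.1958
Responsibility of Language IV: 0.1326 / 0.1958 ≈ 0.677

0.677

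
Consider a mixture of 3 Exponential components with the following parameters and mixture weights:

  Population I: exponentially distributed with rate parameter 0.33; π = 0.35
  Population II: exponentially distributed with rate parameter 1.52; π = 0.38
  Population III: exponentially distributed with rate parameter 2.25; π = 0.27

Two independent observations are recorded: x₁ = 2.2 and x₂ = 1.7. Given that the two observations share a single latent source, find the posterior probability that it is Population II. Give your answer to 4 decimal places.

0.1789

The responsibility of component k is w_k f_k(x) divided by Σ_j w_j f_j(x).
Since both observations come from the same component, the likelihood for component k is f_k(x₁)·f_k(x₂).
  p_I = [0.33·e^(−0.33·2.2) = 0.33·e^(−0.7260) = 0.159667] × [0.188311] = 0.0300671
  p_II = [1.52·e^(−1.52·2.2) = 1.52·e^(−3.3440) = 0.0536491] × [0.114717] = 0.00615445
  p_III = [2.25·e^(−2.25·2.2) = 2.25·e^(−4.9500) = 0.0159377] × [0.0490915] = 0.000782404
Unnormalised posteriors:
  w_I·p_I = 0.35 × 0.0300671 = 0.0105235
  w_II·p_II = 0.38 × 0.00615445 = 0.00233869
  w_III·p_III = 0.27 × 0.000782404 = 0.000211249
Denominator: 0.0105235 + 0.00233869 + 0.000211249 = 0.0130734
Responsibility of Population II: 0.00233869 / 0.0130734 ≈ 0.1789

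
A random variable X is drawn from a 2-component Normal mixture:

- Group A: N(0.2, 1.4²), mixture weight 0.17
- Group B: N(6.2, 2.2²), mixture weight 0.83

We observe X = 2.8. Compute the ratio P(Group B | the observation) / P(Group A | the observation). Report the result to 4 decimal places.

5.2800

Only the two components matter; the odds are (π_i f_i(x)) / (π_j f_j(x)).
Component likelihoods at x = 2.8:
  p_A = (1/(1.4·√(2π)))·exp(−(2.8−0.2)²/(2·1.4²)) = 0.284959·exp(-1.72449) = 0.0507979
  p_B = (1/(2.2·√(2π)))·exp(−(2.8−6.2)²/(2·2.2²)) = 0.181337·exp(-1.19421) = 0.0549347
Posterior odds = (π_B·p_B) / (π_A·p_A) = (0.83·0.0549347) / (0.17·0.0507979) = 0.0455958 / 0.00863564 ≈ 5.2800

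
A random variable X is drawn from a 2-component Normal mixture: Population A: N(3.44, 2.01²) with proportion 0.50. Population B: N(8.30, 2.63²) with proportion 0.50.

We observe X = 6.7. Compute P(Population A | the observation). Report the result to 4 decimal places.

P(component k | x) = P(Z=k)·f_k(x) / marginal(x), where marginal(x) = Σ_j P(Z=j)·f_j(x).
Evaluate each component's likelihood at the observed value:
  f_A = 0.0532724
  f_B = 0.126063
Weight by the priors:
  P(Z=A)·f_A = 0.50 × 0.0532724 = 0.0266362
  P(Z=B)·f_B = 0.50 × 0.126063 = 0.0630313
Evidence: 0.0266362 + 0.0630313 = 0.0896675
P(Population A | x) = 0.0266362 / 0.0896675 ≈ 0.2971

0.2971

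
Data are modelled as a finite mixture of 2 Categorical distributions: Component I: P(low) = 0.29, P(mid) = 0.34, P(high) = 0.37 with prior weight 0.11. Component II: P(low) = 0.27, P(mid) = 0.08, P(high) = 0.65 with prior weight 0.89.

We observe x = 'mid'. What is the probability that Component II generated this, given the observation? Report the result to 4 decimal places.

0.6556

Posterior ∝ prior × likelihood, so P(k | x) ∝ π_k f_k(x); normalise over all components.
Component likelihoods at x = 'mid':
  L_I = P(mid | comp) = 0.34
  L_II = P(mid | comp) = 0.08
Unnormalised posteriors:
  π_I·L_I = 0.11 × 0.34 = 0.0374
  π_II·L_II = 0.89 × 0.08 = 0.0712
Normaliser: 0.0374 + 0.0712 = 0.1086
P(Component II | 'mid') ≈ 0.6556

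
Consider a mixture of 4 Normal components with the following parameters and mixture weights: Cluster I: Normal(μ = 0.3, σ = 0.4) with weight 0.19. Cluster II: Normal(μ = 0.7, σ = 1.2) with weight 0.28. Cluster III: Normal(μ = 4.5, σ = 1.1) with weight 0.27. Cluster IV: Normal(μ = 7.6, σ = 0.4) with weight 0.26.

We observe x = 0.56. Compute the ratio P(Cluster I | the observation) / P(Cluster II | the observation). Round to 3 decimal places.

Only the two components matter; the odds are (P(Z=i) f_i(x)) / (P(Z=j) f_j(x)).
Component likelihoods at x = 0.56:
  p_I = (1/(0.4·√(2π)))·exp(−(0.56−0.3)²/(2·0.4²)) = 0.997356·exp(-0.21125) = 0.807431
  p_II = (1/(1.2·√(2π)))·exp(−(0.56−0.7)²/(2·1.2²)) = 0.332452·exp(-0.00681) = 0.330197
  p_III = (1/(1.1·√(2π)))·exp(−(0.56−4.5)²/(2·1.1²)) = 0.362675·exp(-6.41471) = 0.000593805
  p_IV = (1/(0.4·√(2π)))·exp(−(0.56−7.6)²/(2·0.4²)) = 0.997356·exp(-154.88000) = 5.43652e-68
Posterior odds = (P(Z=I)·p_I) / (P(Z=II)·p_II) = (0.19·0.807431) / (0.28·0.330197) = 0.153412 / 0.0924552 ≈ 1.659

1.659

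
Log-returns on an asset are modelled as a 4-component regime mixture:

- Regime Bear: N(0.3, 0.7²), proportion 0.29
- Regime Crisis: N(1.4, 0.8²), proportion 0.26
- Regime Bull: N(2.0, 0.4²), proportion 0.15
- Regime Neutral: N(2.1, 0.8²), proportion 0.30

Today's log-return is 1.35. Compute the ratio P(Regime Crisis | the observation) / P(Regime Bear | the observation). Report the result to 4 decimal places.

2.4117

Posterior odds = (π_i f_i(x)) / (π_j f_j(x)); the normalising sum cancels.
Normal densities:
  p_Bear = (1/(0.7·√(2π)))·exp(−(1.35−0.3)²/(2·0.7²)) = 0.569918·exp(-1.12500) = 0.185025
  p_Crisis = (1/(0.8·√(2π)))·exp(−(1.35−1.4)²/(2·0.8²)) = 0.498678·exp(-0.00195) = 0.497705
  p_Bull = (1/(0.4·√(2π)))·exp(−(1.35−2.0)²/(2·0.4²)) = 0.997356·exp(-1.32031) = 0.266346
  p_Neutral = (1/(0.8·√(2π)))·exp(−(1.35−2.1)²/(2·0.8²)) = 0.498678·exp(-0.43945) = 0.321342
0.129403 / 0.0536573 ≈ 2.4117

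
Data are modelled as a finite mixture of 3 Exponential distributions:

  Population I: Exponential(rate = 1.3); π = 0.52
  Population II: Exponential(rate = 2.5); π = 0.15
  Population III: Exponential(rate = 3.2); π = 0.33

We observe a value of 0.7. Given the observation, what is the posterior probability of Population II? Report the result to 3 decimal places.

By Bayes' theorem, P(k | x) = w_k f_k(x) / Σ_j w_j f_j(x).
Evaluate each component's likelihood at the observed value:
  p_I = 0.523281
  p_II = 0.434435
  p_III = 0.340667
Prior × likelihood for each component:
  w_I·p_I = 0.52 × 0.523281 = 0.272106
  w_II·p_II = 0.15 × 0.434435 = 0.0651652
  w_III·p_III = 0.33 × 0.340667 = 0.11242
Sum: 0.272106 + 0.0651652 + 0.11242 = 0.449692
So the posterior for Population II is 0.0651652 / 0.449692 ≈ 0.145.

0.145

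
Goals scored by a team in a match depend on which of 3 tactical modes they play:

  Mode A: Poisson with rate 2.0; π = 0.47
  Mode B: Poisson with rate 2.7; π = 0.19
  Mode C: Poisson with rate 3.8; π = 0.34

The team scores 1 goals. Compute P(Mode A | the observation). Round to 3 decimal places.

The responsibility of component k is w_k f_k(x) divided by Σ_j w_j f_j(x).
Component likelihoods at x = 1 goals:
  p_A = e^(−2.0)·2.0^1/1! = 0.270671
  p_B = e^(−2.7)·2.7^1/1! = 0.181455
  p_C = e^(−3.8)·3.8^1/1! = 0.0850089
Prior × likelihood for each component:
  w_A·p_A = 0.47 × 0.270671 = 0.127215
  w_B·p_B = 0.19 × 0.181455 = 0.0344764
  w_C·p_C = 0.34 × 0.0850089 = 0.028903
Sum: 0.127215 + 0.0344764 + 0.028903 = 0.190595
So the posterior for Mode A is 0.127215 / 0.190595 ≈ 0.667.

0.667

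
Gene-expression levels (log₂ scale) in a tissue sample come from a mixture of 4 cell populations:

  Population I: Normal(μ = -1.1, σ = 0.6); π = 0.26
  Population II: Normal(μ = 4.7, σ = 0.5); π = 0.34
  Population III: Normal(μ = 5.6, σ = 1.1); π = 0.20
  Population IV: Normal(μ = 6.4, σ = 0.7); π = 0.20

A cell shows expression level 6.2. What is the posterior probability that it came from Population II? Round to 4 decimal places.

0.0172

Apply Bayes' rule: the posterior for each component is proportional to its prior times its likelihood at x.
Component likelihoods at x = 6.2:
  L_I = 4.77458e-33
  L_II = 0.0088637
  L_III = 0.312544
  L_IV = 0.547124
Prior × likelihood for each component:
  π_I·L_I = 0.26 × 4.77458e-33 = 1.24139e-33
  π_II·L_II = 0.34 × 0.0088637 = 0.00301366
  π_III·L_III = 0.20 × 0.312544 = 0.0625089
  π_IV·L_IV = 0.20 × 0.547124 = 0.109425
Sum: 1.24139e-33 + 0.00301366 + 0.0625089 + 0.109425 = 0.174947
P(Population II | the observation) ≈ 0.0172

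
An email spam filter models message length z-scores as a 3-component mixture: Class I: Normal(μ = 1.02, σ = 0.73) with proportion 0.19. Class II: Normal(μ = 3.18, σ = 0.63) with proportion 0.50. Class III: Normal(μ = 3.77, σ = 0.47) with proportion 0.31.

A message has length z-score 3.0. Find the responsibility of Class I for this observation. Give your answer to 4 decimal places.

0.0070

The responsibility of component k is w_k f_k(x) divided by Σ_j w_j f_j(x).
Normal densities:
  f_I = (1/(0.73·√(2π)))·exp(−(3.0−1.02)²/(2·0.73²)) = 0.546496·exp(-3.67836) = 0.0138068
  f_II = (1/(0.63·√(2π)))·exp(−(3.0−3.18)²/(2·0.63²)) = 0.633242·exp(-0.04082) = 0.607915
  f_III = (1/(0.47·√(2π)))·exp(−(3.0−3.77)²/(2·0.47²)) = 0.848813·exp(-1.34201) = 0.221812
Prior × likelihood for each component:
  w_I·f_I = 0.19 × 0.0138068 = 0.0026233
  w_II·f_II = 0.50 × 0.607915 = 0.303958
  w_III·f_III = 0.31 × 0.221812 = 0.0687617
Sum: 0.0026233 + 0.303958 + 0.0687617 = 0.375343
P(Class I | x) ≈ 0.0070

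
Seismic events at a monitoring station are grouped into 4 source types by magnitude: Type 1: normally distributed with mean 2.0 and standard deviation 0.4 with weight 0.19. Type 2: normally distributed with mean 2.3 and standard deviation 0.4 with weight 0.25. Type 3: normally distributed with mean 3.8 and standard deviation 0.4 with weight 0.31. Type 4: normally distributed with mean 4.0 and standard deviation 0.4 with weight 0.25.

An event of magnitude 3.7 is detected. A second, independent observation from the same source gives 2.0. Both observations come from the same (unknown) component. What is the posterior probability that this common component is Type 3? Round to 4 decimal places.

0.0269

Posterior ∝ prior × likelihood, so P(k | x) ∝ π_k f_k(x); normalise over all components.
Since both observations come from the same component, the likelihood for component k is f_k(x₁)·f_k(x₂).
  f_1 = [(1/(0.4·√(2π)))·exp(−(3.7−2.0)²/(2·0.4²)) = 0.997356·exp(-9.03125) = 0.000119297] × [0.997356] = 0.000118981
  f_2 = [(1/(0.4·√(2π)))·exp(−(3.7−2.3)²/(2·0.4²)) = 0.997356·exp(-6.12500) = 0.00218171] × [0.752844] = 0.00164248
  f_3 = [(1/(0.4·√(2π)))·exp(−(3.7−3.8)²/(2·0.4²)) = 0.997356·exp(-0.03125) = 0.96667] × [3.99594e-05] = 3.86275e-05
  f_4 = [(1/(0.4·√(2π)))·exp(−(3.7−4.0)²/(2·0.4²)) = 0.997356·exp(-0.28125) = 0.752844] × [3.7168e-06] = 2.79817e-06
Unnormalised posteriors:
  π_1·f_1 = 0.19 × 0.000118981 = 2.26064e-05
  π_2·f_2 = 0.25 × 0.00164248 = 0.000410621
  π_3·f_3 = 0.31 × 3.86275e-05 = 1.19745e-05
  π_4·f_4 = 0.25 × 2.79817e-06 = 6.99542e-07
Denominator: 2.26064e-05 + 0.000410621 + 1.19745e-05 + 6.99542e-07 = 0.000445901
P(Type 3 | data) ≈ 0.0269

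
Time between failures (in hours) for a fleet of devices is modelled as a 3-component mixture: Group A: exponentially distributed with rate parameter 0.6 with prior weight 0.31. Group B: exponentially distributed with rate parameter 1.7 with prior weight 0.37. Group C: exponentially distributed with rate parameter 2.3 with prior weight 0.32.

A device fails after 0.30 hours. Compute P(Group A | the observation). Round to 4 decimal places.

0.1722

Apply Bayes' rule: the posterior for each component is proportional to its prior times its likelihood at x.
Component likelihoods at x = 0.30 hours:
  f_A = 0.6·e^(−0.6·0.30) = 0.6·e^(−0.1800) = 0.501162
  f_B = 1.7·e^(−1.7·0.30) = 1.7·e^(−0.5100) = 1.02084
  f_C = 2.3·e^(−2.3·0.30) = 2.3·e^(−0.6900) = 1.15362
Prior × likelihood for each component:
  P(Z=A)·f_A = 0.31 × 0.501162 = 0.15536
  P(Z=B)·f_B = 0.37 × 1.02084 = 0.377712
  P(Z=C)·f_C = 0.32 × 1.15362 = 0.36916
Marginal: 0.15536 + 0.377712 + 0.36916 = 0.902232
So the posterior for Group A is 0.15536 / 0.902232 ≈ 0.1722.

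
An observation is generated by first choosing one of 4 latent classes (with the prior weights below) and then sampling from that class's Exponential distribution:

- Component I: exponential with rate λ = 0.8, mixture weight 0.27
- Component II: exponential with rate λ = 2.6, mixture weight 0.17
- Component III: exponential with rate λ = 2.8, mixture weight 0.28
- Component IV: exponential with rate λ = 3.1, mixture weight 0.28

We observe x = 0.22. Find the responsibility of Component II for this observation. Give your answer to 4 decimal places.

0.1929

P(component k | x) = P(Z=k)·f_k(x) / marginal(x), where marginal(x) = Σ_j P(Z=j)·f_j(x).
Evaluate each component's likelihood at the observed value:
  f_I = 0.8·e^(−0.8·0.22) = 0.8·e^(−0.1760) = 0.670894
  f_II = 2.6·e^(−2.6·0.22) = 2.6·e^(−0.5720) = 1.46743
  f_III = 2.8·e^(−2.8·0.22) = 2.8·e^(−0.6160) = 1.51228
  f_IV = 3.1·e^(−3.1·0.22) = 3.1·e^(−0.6820) = 1.56737
Weight by the priors:
  P(Z=I)·f_I = 0.27 × 0.670894 = 0.181141
  P(Z=II)·f_II = 0.17 × 1.46743 = 0.249463
  P(Z=III)·f_III = 0.28 × 1.51228 = 0.423439
  P(Z=IV)·f_IV = 0.28 × 1.56737 = 0.438865
Evidence: 0.181141 + 0.249463 + 0.423439 + 0.438865 = 1.29291
Responsibility of Component II: 0.249463 / 1.29291 ≈ 0.1929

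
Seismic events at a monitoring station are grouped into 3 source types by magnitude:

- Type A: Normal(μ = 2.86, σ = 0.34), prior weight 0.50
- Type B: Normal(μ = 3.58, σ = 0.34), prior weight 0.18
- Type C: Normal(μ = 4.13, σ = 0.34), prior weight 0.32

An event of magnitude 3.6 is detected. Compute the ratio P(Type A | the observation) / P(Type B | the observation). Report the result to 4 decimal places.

0.2605

Only the two components matter; the odds are (P(Z=i) f_i(x)) / (P(Z=j) f_j(x)).
Component likelihoods at x = 3.6:
  f_A = (1/(0.34·√(2π)))·exp(−(3.6−2.86)²/(2·0.34²)) = 1.173360·exp(-2.36851) = 0.10985
  f_B = (1/(0.34·√(2π)))·exp(−(3.6−3.58)²/(2·0.34²)) = 1.173360·exp(-0.00173) = 1.17133
  f_C = (1/(0.34·√(2π)))·exp(−(3.6−4.13)²/(2·0.34²)) = 1.173360·exp(-1.21497) = 0.34816
0.0549249 / 0.21084 ≈ 0.2605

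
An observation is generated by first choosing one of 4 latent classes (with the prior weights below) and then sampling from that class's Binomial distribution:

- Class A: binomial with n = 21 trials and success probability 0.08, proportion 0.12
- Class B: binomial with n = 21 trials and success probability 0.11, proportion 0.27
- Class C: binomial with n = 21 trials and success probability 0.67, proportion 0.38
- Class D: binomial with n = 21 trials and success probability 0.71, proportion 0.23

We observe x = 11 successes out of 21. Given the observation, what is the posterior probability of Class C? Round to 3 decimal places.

0.761

The responsibility of component k is π_k f_k(x) divided by Σ_j π_j f_j(x).
Component likelihoods at x = 11 successes out of 21:
  f_A = C(21,11)·0.08^11·0.92^10 = 352716·8.58993e-13·0.434388 = 1.31611e-07
  f_B = C(21,11)·0.11^11·0.89^10 = 352716·2.85312e-11·0.311817 = 3.13794e-06
  f_C = C(21,11)·0.67^11·0.33^10 = 352716·0.012213·1.53158e-05 = 0.0659762
  f_D = C(21,11)·0.71^11·0.29^10 = 352716·0.0231122·4.20707e-06 = 0.0342963
Multiply by the mixture weights:
  π_A·f_A = 0.12 × 1.31611e-07 = 1.57934e-08
  π_B·f_B = 0.27 × 3.13794e-06 = 8.47244e-07
  π_C·f_C = 0.38 × 0.0659762 = 0.025071
  π_D·f_D = 0.23 × 0.0342963 = 0.00788814
Marginal: 1.57934e-08 + 8.47244e-07 + 0.025071 + 0.00788814 = 0.03296
Responsibility of Class C: 0.025071 / 0.03296 ≈ 0.761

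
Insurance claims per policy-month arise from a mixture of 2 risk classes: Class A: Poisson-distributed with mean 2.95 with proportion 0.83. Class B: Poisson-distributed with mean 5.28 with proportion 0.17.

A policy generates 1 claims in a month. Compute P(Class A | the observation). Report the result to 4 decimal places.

0.9656

By Bayes' theorem, P(k | x) = π_k f_k(x) / Σ_j π_j f_j(x).
Poisson probabilities:
  f_A = e^(−2.95)·2.95^1/1! = 0.154402
  f_B = e^(−5.28)·5.28^1/1! = 0.026888
Weight by the priors:
  π_A·f_A = 0.83 × 0.154402 = 0.128154
  π_B·f_B = 0.17 × 0.026888 = 0.00457097
Marginal: 0.128154 + 0.00457097 = 0.132725
So the posterior for Class A is 0.128154 / 0.132725 ≈ 0.9656.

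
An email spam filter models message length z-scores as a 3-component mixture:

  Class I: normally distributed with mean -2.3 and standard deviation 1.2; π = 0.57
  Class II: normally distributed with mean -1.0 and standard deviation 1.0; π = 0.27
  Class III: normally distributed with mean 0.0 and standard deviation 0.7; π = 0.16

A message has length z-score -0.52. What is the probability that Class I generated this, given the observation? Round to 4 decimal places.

0.2763

The responsibility of component k is π_k f_k(x) divided by Σ_j π_j f_j(x).
Evaluate each component's likelihood at the observed value:
  L_I = 0.110648
  L_II = 0.355533
  L_III = 0.432496
Weight by the priors:
  π_I·L_I = 0.57 × 0.110648 = 0.0630695
  π_II·L_II = 0.27 × 0.355533 = 0.0959938
  π_III·L_III = 0.16 × 0.432496 = 0.0691994
Evidence: 0.0630695 + 0.0959938 + 0.0691994 = 0.228263
Responsibility of Class I: 0.0630695 / 0.228263 ≈ 0.2763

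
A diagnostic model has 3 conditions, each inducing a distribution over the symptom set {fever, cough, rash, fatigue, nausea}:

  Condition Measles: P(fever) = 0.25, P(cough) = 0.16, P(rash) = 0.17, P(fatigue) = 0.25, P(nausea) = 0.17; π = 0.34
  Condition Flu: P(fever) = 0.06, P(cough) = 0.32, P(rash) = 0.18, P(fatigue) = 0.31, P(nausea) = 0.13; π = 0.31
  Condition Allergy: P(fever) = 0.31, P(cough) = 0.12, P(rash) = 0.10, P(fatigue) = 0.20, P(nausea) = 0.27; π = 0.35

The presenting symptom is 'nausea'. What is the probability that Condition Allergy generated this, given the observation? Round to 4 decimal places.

By Bayes' theorem, P(k | x) = w_k f_k(x) / Σ_j w_j f_j(x).
Component likelihoods at x = 'nausea':
  f_Measles = P(nausea | comp) = 0.17
  f_Flu = P(nausea | comp) = 0.13
  f_Allergy = P(nausea | comp) = 0.27
Weight by the priors:
  w_Measles·f_Measles = 0.34 × 0.17 = 0.0578
  w_Flu·f_Flu = 0.31 × 0.13 = 0.0403
  w_Allergy·f_Allergy = 0.35 × 0.27 = 0.0945
Evidence: 0.0578 + 0.0403 + 0.0945 = 0.1926
P(Condition Allergy | data) = 0.0945 / 0.1926 ≈ 0.4907

0.4907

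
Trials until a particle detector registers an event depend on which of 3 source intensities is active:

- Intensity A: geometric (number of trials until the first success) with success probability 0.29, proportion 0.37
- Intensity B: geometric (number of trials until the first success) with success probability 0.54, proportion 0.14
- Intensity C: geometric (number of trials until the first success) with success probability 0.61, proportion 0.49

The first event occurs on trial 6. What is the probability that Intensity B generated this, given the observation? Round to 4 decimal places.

By Bayes' theorem, P(k | x) = P(Z=k) f_k(x) / Σ_j P(Z=j) f_j(x).
Component likelihoods at x = 6:
  f_A = 0.29·(1−0.29)^5 = 0.29·0.180423 = 0.0523227
  f_B = 0.54·(1−0.54)^5 = 0.54·0.0205963 = 0.011122
  f_C = 0.61·(1−0.61)^5 = 0.61·0.00902242 = 0.00550368
Prior × likelihood for each component:
  P(Z=A)·f_A = 0.37 × 0.0523227 = 0.0193594
  P(Z=B)·f_B = 0.14 × 0.011122 = 0.00155708
  P(Z=C)·f_C = 0.49 × 0.00550368 = 0.0026968
Normaliser: 0.0193594 + 0.00155708 + 0.0026968 = 0.0236133
Responsibility of Intensity B: 0.00155708 / 0.0236133 ≈ 0.0659

0.0659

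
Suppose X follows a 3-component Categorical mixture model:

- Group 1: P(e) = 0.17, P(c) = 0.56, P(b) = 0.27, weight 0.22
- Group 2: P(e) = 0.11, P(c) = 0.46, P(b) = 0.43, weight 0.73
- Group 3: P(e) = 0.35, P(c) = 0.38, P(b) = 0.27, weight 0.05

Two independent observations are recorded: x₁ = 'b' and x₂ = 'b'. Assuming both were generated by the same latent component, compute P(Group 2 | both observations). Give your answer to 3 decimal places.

P(component k | x) = P(Z=k)·f_k(x) / marginal(x), where marginal(x) = Σ_j P(Z=j)·f_j(x).
Since both observations come from the same component, the likelihood for component k is f_k(x₁)·f_k(x₂).
  L_1 = [P(b | comp) = 0.27] × [0.27] = 0.0729
  L_2 = [P(b | comp) = 0.43] × [0.43] = 0.1849
  L_3 = [P(b | comp) = 0.27] × [0.27] = 0.0729
Multiply by the mixture weights:
  P(Z=1)·L_1 = 0.22 × 0.0729 = 0.016038
  P(Z=2)·L_2 = 0.73 × 0.1849 = 0.134977
  P(Z=3)·L_3 = 0.05 × 0.0729 = 0.003645
Marginal: 0.016038 + 0.134977 + 0.003645 = 0.15466
Responsibility of Group 2: 0.134977 / 0.15466 ≈ 0.873

0.873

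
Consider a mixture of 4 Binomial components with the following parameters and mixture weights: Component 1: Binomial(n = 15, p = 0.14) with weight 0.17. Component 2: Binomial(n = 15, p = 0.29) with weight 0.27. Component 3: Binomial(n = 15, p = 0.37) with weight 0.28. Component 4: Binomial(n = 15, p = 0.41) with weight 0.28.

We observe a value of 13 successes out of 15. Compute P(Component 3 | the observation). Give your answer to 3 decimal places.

0.228

P(component k | x) = P(Z=k)·f_k(x) / marginal(x), where marginal(x) = Σ_j P(Z=j)·f_j(x).
Component likelihoods at x = 13 successes out of 15:
  p_1 = C(15,13)·0.14^13·0.86^2 = 105·7.93715e-12·0.7396 = 6.16383e-10
  p_2 = C(15,13)·0.29^13·0.71^2 = 105·1.02606e-07·0.5041 = 5.431e-06
  p_3 = C(15,13)·0.37^13·0.63^2 = 105·2.43569e-06·0.3969 = 0.000101506
  p_4 = C(15,13)·0.41^13·0.59^2 = 105·9.25103e-06·0.3481 = 0.00033813
Multiply by the mixture weights:
  P(Z=1)·p_1 = 0.17 × 6.16383e-10 = 1.04785e-10
  P(Z=2)·p_2 = 0.27 × 5.431e-06 = 1.46637e-06
  P(Z=3)·p_3 = 0.28 × 0.000101506 = 2.84218e-05
  P(Z=4)·p_4 = 0.28 × 0.00033813 = 9.46763e-05
Marginal: 1.04785e-10 + 1.46637e-06 + 2.84218e-05 + 9.46763e-05 = 0.000124565
P(Component 3 | the observation) = 2.84218e-05 / 0.000124565 ≈ 0.228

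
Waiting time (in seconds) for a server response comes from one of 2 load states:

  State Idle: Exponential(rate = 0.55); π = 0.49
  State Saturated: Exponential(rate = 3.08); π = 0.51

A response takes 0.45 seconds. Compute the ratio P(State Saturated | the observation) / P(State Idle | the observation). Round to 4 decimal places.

1.8669

Only the two components matter; the odds are (P(Z=i) f_i(x)) / (P(Z=j) f_j(x)).
Exponential densities:
  f_Idle = 0.55·e^(−0.55·0.45) = 0.55·e^(−0.2475) = 0.429413
  f_Saturated = 3.08·e^(−3.08·0.45) = 3.08·e^(−1.3860) = 0.770227
Posterior odds = (P(Z=Saturated)·f_Saturated) / (P(Z=Idle)·f_Idle) = (0.51·0.770227) / (0.49·0.429413) = 0.392816 / 0.210412 ≈ 1.8669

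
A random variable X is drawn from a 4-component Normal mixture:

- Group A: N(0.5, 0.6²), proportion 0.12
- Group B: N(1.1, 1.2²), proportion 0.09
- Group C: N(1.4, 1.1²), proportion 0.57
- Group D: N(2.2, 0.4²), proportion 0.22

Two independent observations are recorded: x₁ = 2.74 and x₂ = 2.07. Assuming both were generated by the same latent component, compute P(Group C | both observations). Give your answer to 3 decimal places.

0.256

The responsibility of component k is π_k f_k(x) divided by Σ_j π_j f_j(x).
Since both observations come from the same component, the likelihood for component k is f_k(x₁)·f_k(x₂).
  L_A = [(1/(0.6·√(2π)))·exp(−(2.74−0.5)²/(2·0.6²)) = 0.664904·exp(-6.96889) = 0.000625473] × [0.0216752] = 1.35573e-05
  L_B = [(1/(1.2·√(2π)))·exp(−(2.74−1.1)²/(2·1.2²)) = 0.332452·exp(-0.93389) = 0.130661] × [0.239797] = 0.0313322
  L_C = [(1/(1.1·√(2π)))·exp(−(2.74−1.4)²/(2·1.1²)) = 0.362675·exp(-0.74198) = 0.172694] × [0.301271] = 0.0520278
  L_D = [(1/(0.4·√(2π)))·exp(−(2.74−2.2)²/(2·0.4²)) = 0.997356·exp(-0.91125) = 0.400958] × [0.94605] = 0.379326
Prior × likelihood for each component:
  π_A·L_A = 0.12 × 1.35573e-05 = 1.62687e-06
  π_B·L_B = 0.09 × 0.0313322 = 0.00281989
  π_C·L_C = 0.57 × 0.0520278 = 0.0296559
  π_D·L_D = 0.22 × 0.379326 = 0.0834518
Normaliser: 1.62687e-06 + 0.00281989 + 0.0296559 + 0.0834518 = 0.115929
Responsibility of Group C: 0.0296559 / 0.115929 ≈ 0.256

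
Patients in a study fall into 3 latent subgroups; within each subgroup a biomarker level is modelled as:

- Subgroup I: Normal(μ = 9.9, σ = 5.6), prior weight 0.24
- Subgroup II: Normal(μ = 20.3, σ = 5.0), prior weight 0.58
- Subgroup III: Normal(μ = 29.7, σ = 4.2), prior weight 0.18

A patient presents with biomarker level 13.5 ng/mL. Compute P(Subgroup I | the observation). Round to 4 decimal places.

Posterior ∝ prior × likelihood, so P(k | x) ∝ P(Z=k) f_k(x); normalise over all components.
Normal densities:
  f_I = (1/(5.6·√(2π)))·exp(−(13.5−9.9)²/(2·5.6²)) = 0.071240·exp(-0.20663) = 0.0579406
  f_II = (1/(5.0·√(2π)))·exp(−(13.5−20.3)²/(2·5.0²)) = 0.079788·exp(-0.92480) = 0.031645
  f_III = (1/(4.2·√(2π)))·exp(−(13.5−29.7)²/(2·4.2²)) = 0.094986·exp(-7.43878) = 5.58524e-05
Prior × likelihood for each component:
  P(Z=I)·f_I = 0.24 × 0.0579406 = 0.0139057
  P(Z=II)·f_II = 0.58 × 0.031645 = 0.0183541
  P(Z=III)·f_III = 0.18 × 5.58524e-05 = 1.00534e-05
Denominator: 0.0139057 + 0.0183541 + 1.00534e-05 = 0.0322699
So the posterior for Subgroup I is 0.0139057 / 0.0322699 ≈ 0.4309.

0.4309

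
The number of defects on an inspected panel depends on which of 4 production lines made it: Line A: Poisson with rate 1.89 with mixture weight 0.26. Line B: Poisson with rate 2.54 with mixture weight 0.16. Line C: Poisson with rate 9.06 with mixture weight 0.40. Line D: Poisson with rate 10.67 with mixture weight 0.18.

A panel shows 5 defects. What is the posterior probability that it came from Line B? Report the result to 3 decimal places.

0.234

By Bayes' theorem, P(k | x) = w_k f_k(x) / Σ_j w_j f_j(x).
Evaluate each component's likelihood at the observed value:
  p_A = 0.0303607
  p_B = 0.0694831
  p_C = 0.0591224
  p_D = 0.0267743
Multiply by the mixture weights:
  w_A·p_A = 0.26 × 0.0303607 = 0.00789377
  w_B·p_B = 0.16 × 0.0694831 = 0.0111173
  w_C·p_C = 0.40 × 0.0591224 = 0.0236489
  w_D·p_D = 0.18 × 0.0267743 = 0.00481938
Denominator: 0.00789377 + 0.0111173 + 0.0236489 + 0.00481938 = 0.0474794
Responsibility of Line B: 0.0111173 / 0.0474794 ≈ 0.234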